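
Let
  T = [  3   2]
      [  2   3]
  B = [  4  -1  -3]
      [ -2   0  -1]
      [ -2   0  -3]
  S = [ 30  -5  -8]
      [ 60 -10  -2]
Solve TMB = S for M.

M = [[-1, -2, 3], [4, 1, -5]]

Isolating M: multiply by T⁻¹ from the left and B⁻¹ from the right, so M = T⁻¹SB⁻¹.
det T = 5, so T⁻¹ = [[3/5, -2/5], [-2/5, 3/5]].
det B = 4, so B⁻¹ = [[0, -3/4, 1/4], [-1, -9/2, 5/2], [0, 1/2, -1/2]].
T⁻¹S = [[-6, 1, -4], [24, -4, 2]].
M = (T⁻¹S)B⁻¹ = [[-1, -2, 3], [4, 1, -5]].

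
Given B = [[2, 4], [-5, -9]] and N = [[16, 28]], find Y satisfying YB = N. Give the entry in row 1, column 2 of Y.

-4

B is on the right of Y, so right-multiply by B⁻¹: Y = NB⁻¹.
det B = 2, so B⁻¹ = [[-9/2, -2], [5/2, 1]].
Y = NB⁻¹ = [[16, 28]] · [[-9/2, -2], [5/2, 1]] = [[-2, -4]].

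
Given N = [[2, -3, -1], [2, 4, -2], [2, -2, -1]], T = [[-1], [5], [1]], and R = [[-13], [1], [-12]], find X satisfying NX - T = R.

X = [[-2], [3], [1]]

NX = R + T = [[-14], [6], [-11]].
Left-multiplying both sides by N⁻¹ gives X = N⁻¹(R + T).
N has determinant 2; N⁻¹ = [[-4, -1/2, 5], [-1, 0, 1], [-6, -1, 7]].
X = N⁻¹(R + T) = [[-2], [3], [1]].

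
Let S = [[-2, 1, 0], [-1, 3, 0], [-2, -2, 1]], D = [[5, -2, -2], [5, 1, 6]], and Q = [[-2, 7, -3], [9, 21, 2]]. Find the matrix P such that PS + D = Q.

PS = Q − D = [[-7, 9, -1], [4, 20, -4]].
Right-multiplying both sides by S⁻¹ gives P = (Q − D)S⁻¹.
S has determinant -5; S⁻¹ = [[-3/5, 1/5, 0], [-1/5, 2/5, 0], [-8/5, 6/5, 1]].
P = (Q − D)S⁻¹ = [[4, 1, -1], [0, 4, -4]].

P = [[4, 1, -1], [0, 4, -4]]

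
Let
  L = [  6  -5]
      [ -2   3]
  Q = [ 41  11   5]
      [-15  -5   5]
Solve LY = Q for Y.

Y = [[6, 1, 5], [-1, -1, 5]]

Left-multiplying both sides by L⁻¹ gives Y = L⁻¹Q.
det L = 8, so L⁻¹ = [[3/8, 5/8], [1/4, 3/4]].
Y = L⁻¹Q = [[3/8, 5/8], [1/4, 3/4]] · [[41, 11, 5], [-15, -5, 5]] = [[6, 1, 5], [-1, -1, 5]].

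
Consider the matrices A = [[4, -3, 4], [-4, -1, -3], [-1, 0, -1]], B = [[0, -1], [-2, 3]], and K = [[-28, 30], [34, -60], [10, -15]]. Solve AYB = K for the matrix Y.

Y = [[-5, 0], [-4, 2], [5, 5]]

Left-multiply by A⁻¹ and right-multiply by B⁻¹: Y = A⁻¹KB⁻¹.
det A = 3, so A⁻¹ = [[1/3, -1, 13/3], [-1/3, 0, -4/3], [-1/3, 1, -16/3]].
B has determinant -2; B⁻¹ = [[-3/2, -1/2], [-1, 0]].
A⁻¹K = [[0, 5], [-4, 10], [-10, 10]].
Y = (A⁻¹K)B⁻¹ = [[-5, 0], [-4, 2], [5, 5]].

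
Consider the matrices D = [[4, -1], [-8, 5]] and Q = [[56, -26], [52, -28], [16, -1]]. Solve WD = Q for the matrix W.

Since D sits to the right of W, W = QD⁻¹.
det D = 12, so D⁻¹ = [[5/12, 1/12], [2/3, 1/3]].
W = QD⁻¹ = [[56, -26], [52, -28], [16, -1]] · [[5/12, 1/12], [2/3, 1/3]] = [[6, -4], [3, -5], [6, 1]].

W = [[6, -4], [3, -5], [6, 1]]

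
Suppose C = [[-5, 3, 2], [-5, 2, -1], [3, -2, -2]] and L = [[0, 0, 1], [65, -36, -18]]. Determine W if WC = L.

Right-multiplying both sides by C⁻¹ gives W = LC⁻¹.
det C = -1; the adjugate gives C⁻¹ = [[6, -2, 7], [13, -4, 15], [-4, 1, -5]].
W = LC⁻¹ = [[0, 0, 1], [65, -36, -18]] · [[6, -2, 7], [13, -4, 15], [-4, 1, -5]] = [[-4, 1, -5], [-6, -4, 5]].

W = [[-4, 1, -5], [-6, -4, 5]]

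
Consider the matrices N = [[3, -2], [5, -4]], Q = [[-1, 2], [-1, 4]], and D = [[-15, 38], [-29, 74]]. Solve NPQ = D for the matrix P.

P = [[1, 0], [-4, -2]]

Isolating P: multiply by N⁻¹ from the left and Q⁻¹ from the right, so P = N⁻¹DQ⁻¹.
det N = -2; the adjugate gives N⁻¹ = [[2, -1], [5/2, -3/2]].
det Q = -2; the adjugate gives Q⁻¹ = [[-2, 1], [-1/2, 1/2]].
N⁻¹D = [[-1, 2], [6, -16]].
P = (N⁻¹D)Q⁻¹ = [[1, 0], [-4, -2]].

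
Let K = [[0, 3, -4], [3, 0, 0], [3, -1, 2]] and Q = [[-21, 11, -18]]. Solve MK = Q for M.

M = [[2, -2, -5]]

Since K sits to the right of M, M = QK⁻¹.
det K = -6, so K⁻¹ = [[0, 1/3, 0], [1, -2, 2], [1/2, -3/2, 3/2]].
M = QK⁻¹ = [[-21, 11, -18]] · [[0, 1/3, 0], [1, -2, 2], [1/2, -3/2, 3/2]] = [[2, -2, -5]].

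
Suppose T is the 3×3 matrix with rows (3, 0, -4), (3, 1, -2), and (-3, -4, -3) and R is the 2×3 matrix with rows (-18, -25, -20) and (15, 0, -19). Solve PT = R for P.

Since T sits to the right of P, P = RT⁻¹.
det T = 3, so T⁻¹ = [[-11/3, 16/3, 4/3], [5, -7, -2], [-3, 4, 1]].
P = RT⁻¹ = [[-18, -25, -20], [15, 0, -19]] · [[-11/3, 16/3, 4/3], [5, -7, -2], [-3, 4, 1]] = [[1, -1, 6], [2, 4, 1]].

P = [[1, -1, 6], [2, 4, 1]]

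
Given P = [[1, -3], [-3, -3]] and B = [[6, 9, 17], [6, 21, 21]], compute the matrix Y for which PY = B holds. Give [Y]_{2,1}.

-2

Left-multiplying both sides by P⁻¹ gives Y = P⁻¹B.
det P = -12, so P⁻¹ = [[1/4, -1/4], [-1/4, -1/12]].
Y = P⁻¹B = [[1/4, -1/4], [-1/4, -1/12]] · [[6, 9, 17], [6, 21, 21]] = [[0, -3, -1], [-2, -4, -6]].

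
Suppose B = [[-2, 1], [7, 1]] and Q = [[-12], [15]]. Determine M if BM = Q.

Since B multiplies M on the left, M = B⁻¹Q.
det B = -9; the adjugate gives B⁻¹ = [[-1/9, 1/9], [7/9, 2/9]].
M = B⁻¹Q = [[-1/9, 1/9], [7/9, 2/9]] · [[-12], [15]] = [[3], [-6]].

M = [[3], [-6]]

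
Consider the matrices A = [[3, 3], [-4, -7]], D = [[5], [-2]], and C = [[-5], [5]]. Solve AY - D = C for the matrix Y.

Y = [[1], [-1]]

AY = C + D = [[0], [3]].
Since A multiplies Y on the left, Y = A⁻¹(C + D).
det A = -9; the adjugate gives A⁻¹ = [[7/9, 1/3], [-4/9, -1/3]].
Y = A⁻¹(C + D) = [[1], [-1]].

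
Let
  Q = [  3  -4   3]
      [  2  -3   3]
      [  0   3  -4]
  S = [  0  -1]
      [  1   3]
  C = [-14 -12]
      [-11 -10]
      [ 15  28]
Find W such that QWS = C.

Isolating W: multiply by Q⁻¹ from the left and S⁻¹ from the right, so W = Q⁻¹CS⁻¹.
Q has determinant -5; Q⁻¹ = [[-3/5, 7/5, 3/5], [-8/5, 12/5, 3/5], [-6/5, 9/5, 1/5]].
S has determinant 1; S⁻¹ = [[3, 1], [-1, 0]].
Q⁻¹C = [[2, 10], [5, 12], [0, 2]].
W = (Q⁻¹C)S⁻¹ = [[-4, 2], [3, 5], [-2, 0]].

W = [[-4, 2], [3, 5], [-2, 0]]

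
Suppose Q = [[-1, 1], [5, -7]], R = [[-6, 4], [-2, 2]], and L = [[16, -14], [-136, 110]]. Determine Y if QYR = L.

Y = [[-3, 3], [-4, -2]]

Left-multiply by Q⁻¹ and right-multiply by R⁻¹: Y = Q⁻¹LR⁻¹.
det Q = 2, so Q⁻¹ = [[-7/2, -1/2], [-5/2, -1/2]].
det R = -4; the adjugate gives R⁻¹ = [[-1/2, 1], [-1/2, 3/2]].
Q⁻¹L = [[12, -6], [28, -20]].
Y = (Q⁻¹L)R⁻¹ = [[-3, 3], [-4, -2]].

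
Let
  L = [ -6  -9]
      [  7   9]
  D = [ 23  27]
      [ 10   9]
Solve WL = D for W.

W = [[2, 5], [3, 4]]

Since L sits to the right of W, W = DL⁻¹.
L has determinant 9; L⁻¹ = [[1, 1], [-7/9, -2/3]].
W = DL⁻¹ = [[23, 27], [10, 9]] · [[1, 1], [-7/9, -2/3]] = [[2, 5], [3, 4]].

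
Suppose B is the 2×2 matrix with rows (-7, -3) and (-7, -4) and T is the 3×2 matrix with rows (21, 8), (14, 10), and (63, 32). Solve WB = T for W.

W = [[-4, 1], [2, -4], [-4, -5]]

Right-multiplying both sides by B⁻¹ gives W = TB⁻¹.
det B = 7; the adjugate gives B⁻¹ = [[-4/7, 3/7], [1, -1]].
W = TB⁻¹ = [[21, 8], [14, 10], [63, 32]] · [[-4/7, 3/7], [1, -1]] = [[-4, 1], [2, -4], [-4, -5]].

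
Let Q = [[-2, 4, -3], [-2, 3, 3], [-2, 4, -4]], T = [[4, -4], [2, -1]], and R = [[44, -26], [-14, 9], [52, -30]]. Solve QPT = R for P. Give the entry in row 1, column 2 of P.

-5

P = Q⁻¹RT⁻¹ (apply Q⁻¹ on the left and T⁻¹ on the right).
Q has determinant -2; Q⁻¹ = [[12, -2, -21/2], [7, -1, -6], [1, 0, -1]].
det T = 4, so T⁻¹ = [[-1/4, 1], [-1/2, 1]].
Q⁻¹R = [[10, -15], [10, -11], [-8, 4]].
P = (Q⁻¹R)T⁻¹ = [[5, -5], [3, -1], [0, -4]].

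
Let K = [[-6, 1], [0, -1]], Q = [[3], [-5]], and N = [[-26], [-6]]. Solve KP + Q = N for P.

KP = N − Q = [[-29], [-1]].
K is on the left of P, so left-multiply by K⁻¹: P = K⁻¹(N − Q).
det K = 6, so K⁻¹ = [[-1/6, -1/6], [0, -1]].
P = K⁻¹(N − Q) = [[5], [1]].

P = [[5], [1]]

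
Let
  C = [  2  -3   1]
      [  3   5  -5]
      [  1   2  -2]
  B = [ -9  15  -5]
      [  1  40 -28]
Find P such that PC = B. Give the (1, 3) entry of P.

-5

C is on the right of P, so right-multiply by C⁻¹: P = BC⁻¹.
C has determinant -2; C⁻¹ = [[0, 2, -5], [-1/2, 5/2, -13/2], [-1/2, 7/2, -19/2]].
P = BC⁻¹ = [[-9, 15, -5], [1, 40, -28]] · [[0, 2, -5], [-1/2, 5/2, -13/2], [-1/2, 7/2, -19/2]] = [[-5, 2, -5], [-6, 4, 1]].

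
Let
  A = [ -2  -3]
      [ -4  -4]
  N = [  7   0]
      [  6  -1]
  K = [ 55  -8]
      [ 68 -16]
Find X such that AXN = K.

X = [[4, -4], [-3, 0]]

X = A⁻¹KN⁻¹ (apply A⁻¹ on the left and N⁻¹ on the right).
det A = -4; the adjugate gives A⁻¹ = [[1, -3/4], [-1, 1/2]].
det N = -7, so N⁻¹ = [[1/7, 0], [6/7, -1]].
A⁻¹K = [[4, 4], [-21, 0]].
X = (A⁻¹K)N⁻¹ = [[4, -4], [-3, 0]].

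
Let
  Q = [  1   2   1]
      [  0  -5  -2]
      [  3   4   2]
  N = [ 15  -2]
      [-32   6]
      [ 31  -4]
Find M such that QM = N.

M = [[1, 0], [4, -2], [6, 2]]

Since Q multiplies M on the left, M = Q⁻¹N.
det Q = 1, so Q⁻¹ = [[-2, 0, 1], [-6, -1, 2], [15, 2, -5]].
M = Q⁻¹N = [[-2, 0, 1], [-6, -1, 2], [15, 2, -5]] · [[15, -2], [-32, 6], [31, -4]] = [[1, 0], [4, -2], [6, 2]].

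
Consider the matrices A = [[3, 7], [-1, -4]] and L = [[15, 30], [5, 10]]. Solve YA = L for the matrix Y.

Y = [[6, 3], [2, 1]]

A is on the right of Y, so right-multiply by A⁻¹: Y = LA⁻¹.
A has determinant -5; A⁻¹ = [[4/5, 7/5], [-1/5, -3/5]].
Y = LA⁻¹ = [[15, 30], [5, 10]] · [[4/5, 7/5], [-1/5, -3/5]] = [[6, 3], [2, 1]].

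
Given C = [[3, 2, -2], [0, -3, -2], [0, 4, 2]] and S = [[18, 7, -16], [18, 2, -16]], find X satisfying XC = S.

Right-multiplying both sides by C⁻¹ gives X = SC⁻¹.
det C = 6; the adjugate gives C⁻¹ = [[1/3, -2, -5/3], [0, 1, 1], [0, -2, -3/2]].
X = SC⁻¹ = [[18, 7, -16], [18, 2, -16]] · [[1/3, -2, -5/3], [0, 1, 1], [0, -2, -3/2]] = [[6, 3, 1], [6, -2, -4]].

X = [[6, 3, 1], [6, -2, -4]]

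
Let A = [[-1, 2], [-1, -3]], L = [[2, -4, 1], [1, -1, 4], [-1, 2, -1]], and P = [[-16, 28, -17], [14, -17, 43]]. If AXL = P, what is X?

X = [[5, -2, 4], [-3, -3, -3]]

Left-multiply by A⁻¹ and right-multiply by L⁻¹: X = A⁻¹PL⁻¹.
det A = 5; the adjugate gives A⁻¹ = [[-3/5, -2/5], [1/5, -1/5]].
det L = -1; the adjugate gives L⁻¹ = [[7, 2, 15], [3, 1, 7], [-1, 0, -2]].
A⁻¹P = [[4, -10, -7], [-6, 9, -12]].
X = (A⁻¹P)L⁻¹ = [[5, -2, 4], [-3, -3, -3]].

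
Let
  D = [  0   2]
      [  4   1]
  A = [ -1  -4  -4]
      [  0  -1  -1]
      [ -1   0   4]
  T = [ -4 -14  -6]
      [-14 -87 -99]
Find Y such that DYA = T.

Left-multiply by D⁻¹ and right-multiply by A⁻¹: Y = D⁻¹TA⁻¹.
D has determinant -8; D⁻¹ = [[-1/8, 1/4], [1/2, 0]].
det A = 4, so A⁻¹ = [[-1, 4, 0], [1/4, -2, -1/4], [-1/4, 1, 1/4]].
D⁻¹T = [[-3, -20, -24], [-2, -7, -3]].
Y = (D⁻¹T)A⁻¹ = [[4, 4, -1], [1, 3, 1]].

Y = [[4, 4, -1], [1, 3, 1]]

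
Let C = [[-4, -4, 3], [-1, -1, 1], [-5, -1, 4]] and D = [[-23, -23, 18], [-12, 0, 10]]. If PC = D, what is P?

C is on the right of P, so right-multiply by C⁻¹: P = DC⁻¹.
C has determinant 4; C⁻¹ = [[-3/4, 13/4, -1/4], [-1/4, -1/4, 1/4], [-1, 4, 0]].
P = DC⁻¹ = [[-23, -23, 18], [-12, 0, 10]] · [[-3/4, 13/4, -1/4], [-1/4, -1/4, 1/4], [-1, 4, 0]] = [[5, 3, 0], [-1, 1, 3]].

P = [[5, 3, 0], [-1, 1, 3]]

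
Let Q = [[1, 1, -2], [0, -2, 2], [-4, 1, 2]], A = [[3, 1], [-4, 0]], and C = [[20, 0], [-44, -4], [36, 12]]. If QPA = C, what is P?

P = [[-4, -1], [0, -4], [-2, 0]]

Left-multiply by Q⁻¹ and right-multiply by A⁻¹: P = Q⁻¹CA⁻¹.
Q has determinant 2; Q⁻¹ = [[-3, -2, -1], [-4, -3, -1], [-4, -5/2, -1]].
A has determinant 4; A⁻¹ = [[0, -1/4], [1, 3/4]].
Q⁻¹C = [[-8, -4], [16, 0], [-6, -2]].
P = (Q⁻¹C)A⁻¹ = [[-4, -1], [0, -4], [-2, 0]].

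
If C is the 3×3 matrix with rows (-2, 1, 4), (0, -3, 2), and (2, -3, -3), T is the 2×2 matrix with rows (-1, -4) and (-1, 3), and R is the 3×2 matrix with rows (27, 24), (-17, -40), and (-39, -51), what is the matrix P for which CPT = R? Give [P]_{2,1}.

Left-multiply by C⁻¹ and right-multiply by T⁻¹: P = C⁻¹RT⁻¹.
C has determinant -2; C⁻¹ = [[-15/2, 9/2, -7], [-2, 1, -2], [-3, 2, -3]].
det T = -7, so T⁻¹ = [[-3/7, -4/7], [-1/7, 1/7]].
C⁻¹R = [[-6, -3], [7, 14], [2, 1]].
P = (C⁻¹R)T⁻¹ = [[3, 3], [-5, -2], [-1, -1]].

-5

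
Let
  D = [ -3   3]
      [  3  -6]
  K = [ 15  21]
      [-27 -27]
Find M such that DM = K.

Since D multiplies M on the left, M = D⁻¹K.
D has determinant 9; D⁻¹ = [[-2/3, -1/3], [-1/3, -1/3]].
M = D⁻¹K = [[-2/3, -1/3], [-1/3, -1/3]] · [[15, 21], [-27, -27]] = [[-1, -5], [4, 2]].

M = [[-1, -5], [4, 2]]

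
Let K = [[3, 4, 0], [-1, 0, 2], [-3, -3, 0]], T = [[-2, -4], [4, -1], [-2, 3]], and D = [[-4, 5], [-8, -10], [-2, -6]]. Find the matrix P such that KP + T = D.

KP = D − T = [[-2, 9], [-12, -9], [0, -9]].
Left-multiplying both sides by K⁻¹ gives P = K⁻¹(D − T).
K has determinant -6; K⁻¹ = [[-1, 0, -4/3], [1, 0, 1], [-1/2, 1/2, -2/3]].
P = K⁻¹(D − T) = [[2, 3], [-2, 0], [-5, -3]].

P = [[2, 3], [-2, 0], [-5, -3]]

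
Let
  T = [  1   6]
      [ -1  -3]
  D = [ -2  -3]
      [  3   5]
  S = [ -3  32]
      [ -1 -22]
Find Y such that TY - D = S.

Y = [[1, 5], [-1, 4]]

TY = S + D = [[-5, 29], [2, -17]].
Since T multiplies Y on the left, Y = T⁻¹(S + D).
det T = 3; the adjugate gives T⁻¹ = [[-1, -2], [1/3, 1/3]].
Y = T⁻¹(S + D) = [[1, 5], [-1, 4]].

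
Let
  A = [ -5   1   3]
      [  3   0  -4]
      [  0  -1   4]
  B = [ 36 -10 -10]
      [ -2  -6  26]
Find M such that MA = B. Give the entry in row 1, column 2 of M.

A is on the right of M, so right-multiply by A⁻¹: M = BA⁻¹.
A has determinant -1; A⁻¹ = [[4, 7, 4], [12, 20, 11], [3, 5, 3]].
M = BA⁻¹ = [[36, -10, -10], [-2, -6, 26]] · [[4, 7, 4], [12, 20, 11], [3, 5, 3]] = [[-6, 2, 4], [-2, -4, 4]].

2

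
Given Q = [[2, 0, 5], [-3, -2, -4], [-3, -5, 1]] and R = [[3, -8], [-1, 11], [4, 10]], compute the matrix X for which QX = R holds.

X = [[-1, 1], [0, -3], [1, -2]]

Q is on the left of X, so left-multiply by Q⁻¹: X = Q⁻¹R.
Q has determinant 1; Q⁻¹ = [[-22, -25, 10], [15, 17, -7], [9, 10, -4]].
X = Q⁻¹R = [[-22, -25, 10], [15, 17, -7], [9, 10, -4]] · [[3, -8], [-1, 11], [4, 10]] = [[-1, 1], [0, -3], [1, -2]].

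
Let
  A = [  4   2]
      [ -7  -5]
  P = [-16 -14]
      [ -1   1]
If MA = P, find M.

M = [[3, 4], [-2, -1]]

Right-multiplying both sides by A⁻¹ gives M = PA⁻¹.
det A = -6, so A⁻¹ = [[5/6, 1/3], [-7/6, -2/3]].
M = PA⁻¹ = [[-16, -14], [-1, 1]] · [[5/6, 1/3], [-7/6, -2/3]] = [[3, 4], [-2, -1]].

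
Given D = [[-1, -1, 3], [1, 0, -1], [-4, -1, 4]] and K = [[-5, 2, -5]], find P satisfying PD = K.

P = [[-5, 2, 3]]

D is on the right of P, so right-multiply by D⁻¹: P = KD⁻¹.
det D = -2; the adjugate gives D⁻¹ = [[1/2, -1/2, -1/2], [0, -4, -1], [1/2, -3/2, -1/2]].
P = KD⁻¹ = [[-5, 2, -5]] · [[1/2, -1/2, -1/2], [0, -4, -1], [1/2, -3/2, -1/2]] = [[-5, 2, 3]].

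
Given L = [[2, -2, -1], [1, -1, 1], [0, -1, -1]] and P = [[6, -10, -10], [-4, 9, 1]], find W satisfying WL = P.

W = [[4, -2, 4], [0, -4, -5]]

L is on the right of W, so right-multiply by L⁻¹: W = PL⁻¹.
det L = 3, so L⁻¹ = [[2/3, -1/3, -1], [1/3, -2/3, -1], [-1/3, 2/3, 0]].
W = PL⁻¹ = [[6, -10, -10], [-4, 9, 1]] · [[2/3, -1/3, -1], [1/3, -2/3, -1], [-1/3, 2/3, 0]] = [[4, -2, 4], [0, -4, -5]].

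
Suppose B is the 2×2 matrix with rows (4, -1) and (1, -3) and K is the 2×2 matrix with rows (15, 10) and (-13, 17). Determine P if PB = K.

P = [[5, -5], [-2, -5]]

Since B sits to the right of P, P = KB⁻¹.
B has determinant -11; B⁻¹ = [[3/11, -1/11], [1/11, -4/11]].
P = KB⁻¹ = [[15, 10], [-13, 17]] · [[3/11, -1/11], [1/11, -4/11]] = [[5, -5], [-2, -5]].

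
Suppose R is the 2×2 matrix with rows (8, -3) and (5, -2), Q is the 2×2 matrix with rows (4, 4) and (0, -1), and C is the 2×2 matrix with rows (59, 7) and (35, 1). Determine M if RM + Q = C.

RM = C − Q = [[55, 3], [35, 2]].
R is on the left of M, so left-multiply by R⁻¹: M = R⁻¹(C − Q).
det R = -1, so R⁻¹ = [[2, -3], [5, -8]].
M = R⁻¹(C − Q) = [[5, 0], [-5, -1]].

M = [[5, 0], [-5, -1]]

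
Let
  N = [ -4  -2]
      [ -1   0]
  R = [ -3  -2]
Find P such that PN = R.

N is on the right of P, so right-multiply by N⁻¹: P = RN⁻¹.
det N = -2; the adjugate gives N⁻¹ = [[0, -1], [-1/2, 2]].
P = RN⁻¹ = [[-3, -2]] · [[0, -1], [-1/2, 2]] = [[1, -1]].

P = [[1, -1]]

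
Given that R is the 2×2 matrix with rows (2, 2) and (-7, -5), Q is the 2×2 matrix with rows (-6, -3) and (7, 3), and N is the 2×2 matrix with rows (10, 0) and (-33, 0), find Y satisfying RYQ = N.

Y = [[4, 4], [1, 1]]

Isolating Y: multiply by R⁻¹ from the left and Q⁻¹ from the right, so Y = R⁻¹NQ⁻¹.
R has determinant 4; R⁻¹ = [[-5/4, -1/2], [7/4, 1/2]].
Q has determinant 3; Q⁻¹ = [[1, 1], [-7/3, -2]].
R⁻¹N = [[4, 0], [1, 0]].
Y = (R⁻¹N)Q⁻¹ = [[4, 4], [1, 1]].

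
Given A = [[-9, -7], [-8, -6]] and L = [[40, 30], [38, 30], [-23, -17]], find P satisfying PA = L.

P = [[0, -5], [-6, 2], [-1, 4]]

Since A sits to the right of P, P = LA⁻¹.
det A = -2; the adjugate gives A⁻¹ = [[3, -7/2], [-4, 9/2]].
P = LA⁻¹ = [[40, 30], [38, 30], [-23, -17]] · [[3, -7/2], [-4, 9/2]] = [[0, -5], [-6, 2], [-1, 4]].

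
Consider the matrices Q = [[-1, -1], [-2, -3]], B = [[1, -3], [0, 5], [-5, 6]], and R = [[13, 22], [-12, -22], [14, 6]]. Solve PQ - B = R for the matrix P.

P = [[-4, -5], [2, 5], [-3, -3]]

PQ = R + B = [[14, 19], [-12, -17], [9, 12]].
Since Q sits to the right of P, P = (R + B)Q⁻¹.
Q has determinant 1; Q⁻¹ = [[-3, 1], [2, -1]].
P = (R + B)Q⁻¹ = [[-4, -5], [2, 5], [-3, -3]].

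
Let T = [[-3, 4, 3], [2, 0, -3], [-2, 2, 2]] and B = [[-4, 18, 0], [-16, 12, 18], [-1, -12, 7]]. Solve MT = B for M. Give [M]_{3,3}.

Right-multiplying both sides by T⁻¹ gives M = BT⁻¹.
det T = 2, so T⁻¹ = [[3, -1, -6], [1, 0, -3/2], [2, -1, -4]].
M = BT⁻¹ = [[-4, 18, 0], [-16, 12, 18], [-1, -12, 7]] · [[3, -1, -6], [1, 0, -3/2], [2, -1, -4]] = [[6, 4, -3], [0, -2, 6], [-1, -6, -4]].

-4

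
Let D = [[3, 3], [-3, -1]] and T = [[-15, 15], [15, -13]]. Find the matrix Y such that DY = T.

Left-multiplying both sides by D⁻¹ gives Y = D⁻¹T.
det D = 6; the adjugate gives D⁻¹ = [[-1/6, -1/2], [1/2, 1/2]].
Y = D⁻¹T = [[-1/6, -1/2], [1/2, 1/2]] · [[-15, 15], [15, -13]] = [[-5, 4], [0, 1]].

Y = [[-5, 4], [0, 1]]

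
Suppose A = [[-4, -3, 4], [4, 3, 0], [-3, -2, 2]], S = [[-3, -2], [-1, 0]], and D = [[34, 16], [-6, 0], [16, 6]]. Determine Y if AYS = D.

Y = [[-3, 3], [4, -2], [-2, -1]]

Left-multiply by A⁻¹ and right-multiply by S⁻¹: Y = A⁻¹DS⁻¹.
det A = 4, so A⁻¹ = [[3/2, -1/2, -3], [-2, 1, 4], [1/4, 1/4, 0]].
det S = -2, so S⁻¹ = [[0, -1], [-1/2, 3/2]].
A⁻¹D = [[6, 6], [-10, -8], [7, 4]].
Y = (A⁻¹D)S⁻¹ = [[-3, 3], [4, -2], [-2, -1]].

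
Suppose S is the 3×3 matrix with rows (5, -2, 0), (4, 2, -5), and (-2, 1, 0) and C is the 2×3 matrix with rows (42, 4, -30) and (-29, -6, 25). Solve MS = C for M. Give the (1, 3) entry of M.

-4

Right-multiplying both sides by S⁻¹ gives M = CS⁻¹.
S has determinant 5; S⁻¹ = [[1, 0, 2], [2, 0, 5], [8/5, -1/5, 18/5]].
M = CS⁻¹ = [[42, 4, -30], [-29, -6, 25]] · [[1, 0, 2], [2, 0, 5], [8/5, -1/5, 18/5]] = [[2, 6, -4], [-1, -5, 2]].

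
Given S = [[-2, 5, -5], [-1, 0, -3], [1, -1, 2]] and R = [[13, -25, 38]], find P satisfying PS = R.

Since S sits to the right of P, P = RS⁻¹.
det S = -4; the adjugate gives S⁻¹ = [[3/4, 5/4, 15/4], [1/4, -1/4, 1/4], [-1/4, -3/4, -5/4]].
P = RS⁻¹ = [[13, -25, 38]] · [[3/4, 5/4, 15/4], [1/4, -1/4, 1/4], [-1/4, -3/4, -5/4]] = [[-6, -6, -5]].

P = [[-6, -6, -5]]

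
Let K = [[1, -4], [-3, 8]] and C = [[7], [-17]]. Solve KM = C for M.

Left-multiplying both sides by K⁻¹ gives M = K⁻¹C.
K has determinant -4; K⁻¹ = [[-2, -1], [-3/4, -1/4]].
M = K⁻¹C = [[-2, -1], [-3/4, -1/4]] · [[7], [-17]] = [[3], [-1]].

M = [[3], [-1]]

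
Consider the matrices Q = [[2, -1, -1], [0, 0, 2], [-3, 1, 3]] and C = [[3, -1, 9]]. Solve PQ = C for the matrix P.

Since Q sits to the right of P, P = CQ⁻¹.
det Q = 2, so Q⁻¹ = [[-1, 1, -1], [-3, 3/2, -2], [0, 1/2, 0]].
P = CQ⁻¹ = [[3, -1, 9]] · [[-1, 1, -1], [-3, 3/2, -2], [0, 1/2, 0]] = [[0, 6, -1]].

P = [[0, 6, -1]]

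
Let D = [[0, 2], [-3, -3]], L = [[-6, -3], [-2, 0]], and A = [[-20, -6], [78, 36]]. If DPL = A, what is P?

P = [[3, -1], [1, 2]]

P = D⁻¹AL⁻¹ (apply D⁻¹ on the left and L⁻¹ on the right).
det D = 6; the adjugate gives D⁻¹ = [[-1/2, -1/3], [1/2, 0]].
det L = -6; the adjugate gives L⁻¹ = [[0, -1/2], [-1/3, 1]].
D⁻¹A = [[-16, -9], [-10, -3]].
P = (D⁻¹A)L⁻¹ = [[3, -1], [1, 2]].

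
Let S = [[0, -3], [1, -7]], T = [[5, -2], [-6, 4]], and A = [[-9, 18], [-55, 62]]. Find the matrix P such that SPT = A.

P = S⁻¹AT⁻¹ (apply S⁻¹ on the left and T⁻¹ on the right).
S has determinant 3; S⁻¹ = [[-7/3, 1], [-1/3, 0]].
det T = 8; the adjugate gives T⁻¹ = [[1/2, 1/4], [3/4, 5/8]].
S⁻¹A = [[-34, 20], [3, -6]].
P = (S⁻¹A)T⁻¹ = [[-2, 4], [-3, -3]].

P = [[-2, 4], [-3, -3]]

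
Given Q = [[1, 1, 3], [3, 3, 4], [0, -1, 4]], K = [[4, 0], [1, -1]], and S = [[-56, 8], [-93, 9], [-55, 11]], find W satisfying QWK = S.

W = [[-2, 2], [-1, -1], [-3, -3]]

W = Q⁻¹SK⁻¹ (apply Q⁻¹ on the left and K⁻¹ on the right).
det Q = -5, so Q⁻¹ = [[-16/5, 7/5, 1], [12/5, -4/5, -1], [3/5, -1/5, 0]].
det K = -4; the adjugate gives K⁻¹ = [[1/4, 0], [1/4, -1]].
Q⁻¹S = [[-6, -2], [-5, 1], [-15, 3]].
W = (Q⁻¹S)K⁻¹ = [[-2, 2], [-1, -1], [-3, -3]].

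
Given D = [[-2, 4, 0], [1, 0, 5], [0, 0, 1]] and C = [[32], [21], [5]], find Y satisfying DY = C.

D is on the left of Y, so left-multiply by D⁻¹: Y = D⁻¹C.
det D = -4, so D⁻¹ = [[0, 1, -5], [1/4, 1/2, -5/2], [0, 0, 1]].
Y = D⁻¹C = [[0, 1, -5], [1/4, 1/2, -5/2], [0, 0, 1]] · [[32], [21], [5]] = [[-4], [6], [5]].

Y = [[-4], [6], [5]]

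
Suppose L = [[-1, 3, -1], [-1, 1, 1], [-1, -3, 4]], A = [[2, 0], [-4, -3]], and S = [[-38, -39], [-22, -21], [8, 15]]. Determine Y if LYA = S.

Y = L⁻¹SA⁻¹ (apply L⁻¹ on the left and A⁻¹ on the right).
L has determinant -2; L⁻¹ = [[-7/2, 9/2, -2], [-3/2, 5/2, -1], [-2, 3, -1]].
det A = -6, so A⁻¹ = [[1/2, 0], [-2/3, -1/3]].
L⁻¹S = [[18, 12], [-6, -9], [2, 0]].
Y = (L⁻¹S)A⁻¹ = [[1, -4], [3, 3], [1, 0]].

Y = [[1, -4], [3, 3], [1, 0]]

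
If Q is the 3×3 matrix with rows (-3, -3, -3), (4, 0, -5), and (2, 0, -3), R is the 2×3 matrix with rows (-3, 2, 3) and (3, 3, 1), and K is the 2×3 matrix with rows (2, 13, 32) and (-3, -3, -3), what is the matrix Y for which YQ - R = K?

Y = [[-5, -4, 0], [0, -2, 4]]

YQ = K + R = [[-1, 15, 35], [0, 0, -2]].
Since Q sits to the right of Y, Y = (K + R)Q⁻¹.
det Q = -6; the adjugate gives Q⁻¹ = [[0, 3/2, -5/2], [-1/3, -5/2, 9/2], [0, 1, -2]].
Y = (K + R)Q⁻¹ = [[-5, -4, 0], [0, -2, 4]].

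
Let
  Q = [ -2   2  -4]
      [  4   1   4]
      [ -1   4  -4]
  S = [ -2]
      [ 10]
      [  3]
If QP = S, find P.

Q is on the left of P, so left-multiply by Q⁻¹: P = Q⁻¹S.
Q has determinant -4; Q⁻¹ = [[5, 2, -3], [-3, -1, 2], [-17/4, -3/2, 5/2]].
P = Q⁻¹S = [[5, 2, -3], [-3, -1, 2], [-17/4, -3/2, 5/2]] · [[-2], [10], [3]] = [[1], [2], [1]].

P = [[1], [2], [1]]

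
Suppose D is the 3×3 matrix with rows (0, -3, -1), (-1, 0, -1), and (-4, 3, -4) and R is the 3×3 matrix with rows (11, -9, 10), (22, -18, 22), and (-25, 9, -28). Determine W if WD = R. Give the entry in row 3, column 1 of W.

3

D is on the right of W, so right-multiply by D⁻¹: W = RD⁻¹.
det D = 3; the adjugate gives D⁻¹ = [[1, -5, 1], [0, -4/3, 1/3], [-1, 4, -1]].
W = RD⁻¹ = [[11, -9, 10], [22, -18, 22], [-25, 9, -28]] · [[1, -5, 1], [0, -4/3, 1/3], [-1, 4, -1]] = [[1, -3, -2], [0, 2, -6], [3, 1, 6]].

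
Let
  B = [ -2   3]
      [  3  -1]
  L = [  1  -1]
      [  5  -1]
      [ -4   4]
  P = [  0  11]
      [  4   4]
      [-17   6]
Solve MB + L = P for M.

M = [[5, 3], [2, 1], [-1, -5]]

MB = P − L = [[-1, 12], [-1, 5], [-13, 2]].
B is on the right of M, so right-multiply by B⁻¹: M = (P − L)B⁻¹.
B has determinant -7; B⁻¹ = [[1/7, 3/7], [3/7, 2/7]].
M = (P − L)B⁻¹ = [[5, 3], [2, 1], [-1, -5]].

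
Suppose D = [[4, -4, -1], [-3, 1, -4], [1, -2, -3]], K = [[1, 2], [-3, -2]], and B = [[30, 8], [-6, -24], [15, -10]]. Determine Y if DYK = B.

Y = [[-2, 1], [-1, 4], [5, 1]]

Y = D⁻¹BK⁻¹ (apply D⁻¹ on the left and K⁻¹ on the right).
det D = 3; the adjugate gives D⁻¹ = [[-11/3, -10/3, 17/3], [-13/3, -11/3, 19/3], [5/3, 4/3, -8/3]].
det K = 4, so K⁻¹ = [[-1/2, -1/2], [3/4, 1/4]].
D⁻¹B = [[-5, -6], [-13, -10], [2, 8]].
Y = (D⁻¹B)K⁻¹ = [[-2, 1], [-1, 4], [5, 1]].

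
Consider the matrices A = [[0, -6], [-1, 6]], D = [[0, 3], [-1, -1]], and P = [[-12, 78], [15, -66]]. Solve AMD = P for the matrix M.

Isolating M: multiply by A⁻¹ from the left and D⁻¹ from the right, so M = A⁻¹PD⁻¹.
det A = -6; the adjugate gives A⁻¹ = [[-1, -1], [-1/6, 0]].
D has determinant 3; D⁻¹ = [[-1/3, -1], [1/3, 0]].
A⁻¹P = [[-3, -12], [2, -13]].
M = (A⁻¹P)D⁻¹ = [[-3, 3], [-5, -2]].

M = [[-3, 3], [-5, -2]]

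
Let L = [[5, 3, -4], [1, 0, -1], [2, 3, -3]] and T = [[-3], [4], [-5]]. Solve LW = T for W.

W = [[-1], [-6], [-5]]

Since L multiplies W on the left, W = L⁻¹T.
L has determinant 6; L⁻¹ = [[1/2, -1/2, -1/2], [1/6, -7/6, 1/6], [1/2, -3/2, -1/2]].
W = L⁻¹T = [[1/2, -1/2, -1/2], [1/6, -7/6, 1/6], [1/2, -3/2, -1/2]] · [[-3], [4], [-5]] = [[-1], [-6], [-5]].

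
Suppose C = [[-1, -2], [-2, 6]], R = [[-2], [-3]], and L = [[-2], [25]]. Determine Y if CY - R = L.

CY = L + R = [[-4], [22]].
Since C multiplies Y on the left, Y = C⁻¹(L + R).
det C = -10; the adjugate gives C⁻¹ = [[-3/5, -1/5], [-1/5, 1/10]].
Y = C⁻¹(L + R) = [[-2], [3]].

Y = [[-2], [3]]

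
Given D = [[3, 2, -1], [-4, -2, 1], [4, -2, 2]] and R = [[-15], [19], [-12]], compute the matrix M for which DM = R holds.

M = [[-4], [-1], [1]]

D is on the left of M, so left-multiply by D⁻¹: M = D⁻¹R.
det D = 2, so D⁻¹ = [[-1, -1, 0], [6, 5, 1/2], [8, 7, 1]].
M = D⁻¹R = [[-1, -1, 0], [6, 5, 1/2], [8, 7, 1]] · [[-15], [19], [-12]] = [[-4], [-1], [1]].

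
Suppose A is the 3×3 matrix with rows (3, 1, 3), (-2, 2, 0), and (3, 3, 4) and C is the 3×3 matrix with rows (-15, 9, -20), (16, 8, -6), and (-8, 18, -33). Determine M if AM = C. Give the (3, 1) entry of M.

-5

A is on the left of M, so left-multiply by A⁻¹: M = A⁻¹C.
A has determinant -4; A⁻¹ = [[-2, -5/4, 3/2], [-2, -3/4, 3/2], [3, 3/2, -2]].
M = A⁻¹C = [[-2, -5/4, 3/2], [-2, -3/4, 3/2], [3, 3/2, -2]] · [[-15, 9, -20], [16, 8, -6], [-8, 18, -33]] = [[-2, -1, -2], [6, 3, -5], [-5, 3, -3]].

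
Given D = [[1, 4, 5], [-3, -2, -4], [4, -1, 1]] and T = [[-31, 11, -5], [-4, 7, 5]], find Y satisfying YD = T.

D is on the right of Y, so right-multiply by D⁻¹: Y = TD⁻¹.
det D = -3; the adjugate gives D⁻¹ = [[2, 3, 2], [13/3, 19/3, 11/3], [-11/3, -17/3, -10/3]].
Y = TD⁻¹ = [[-31, 11, -5], [-4, 7, 5]] · [[2, 3, 2], [13/3, 19/3, 11/3], [-11/3, -17/3, -10/3]] = [[4, 5, -5], [4, 4, 1]].

Y = [[4, 5, -5], [4, 4, 1]]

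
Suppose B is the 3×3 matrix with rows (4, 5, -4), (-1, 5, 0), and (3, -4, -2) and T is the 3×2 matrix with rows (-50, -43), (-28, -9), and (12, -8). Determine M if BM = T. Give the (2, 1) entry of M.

-6

Since B multiplies M on the left, M = B⁻¹T.
B has determinant -6; B⁻¹ = [[5/3, -13/3, -10/3], [1/3, -2/3, -2/3], [11/6, -31/6, -25/6]].
M = B⁻¹T = [[5/3, -13/3, -10/3], [1/3, -2/3, -2/3], [11/6, -31/6, -25/6]] · [[-50, -43], [-28, -9], [12, -8]] = [[-2, -6], [-6, -3], [3, 1]].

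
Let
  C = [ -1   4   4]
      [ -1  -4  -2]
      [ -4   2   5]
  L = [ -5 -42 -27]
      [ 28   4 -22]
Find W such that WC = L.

W = [[-5, 6, 1], [0, -4, -6]]

Since C sits to the right of W, W = LC⁻¹.
C has determinant -4; C⁻¹ = [[4, 3, -2], [-13/4, -11/4, 3/2], [9/2, 7/2, -2]].
W = LC⁻¹ = [[-5, -42, -27], [28, 4, -22]] · [[4, 3, -2], [-13/4, -11/4, 3/2], [9/2, 7/2, -2]] = [[-5, 6, 1], [0, -4, -6]].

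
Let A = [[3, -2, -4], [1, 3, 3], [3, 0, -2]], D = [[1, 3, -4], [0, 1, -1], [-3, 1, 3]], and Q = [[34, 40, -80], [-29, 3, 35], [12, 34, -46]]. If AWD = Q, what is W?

W = [[4, 0, 0], [-2, -1, 3], [0, 1, 0]]

Isolating W: multiply by A⁻¹ from the left and D⁻¹ from the right, so W = A⁻¹QD⁻¹.
det A = -4, so A⁻¹ = [[3/2, 1, -3/2], [-11/4, -3/2, 13/4], [9/4, 3/2, -11/4]].
det D = 1; the adjugate gives D⁻¹ = [[4, -13, 1], [3, -9, 1], [3, -10, 1]].
A⁻¹Q = [[4, 12, -16], [-11, -4, 18], [0, 1, -1]].
W = (A⁻¹Q)D⁻¹ = [[4, 0, 0], [-2, -1, 3], [0, 1, 0]].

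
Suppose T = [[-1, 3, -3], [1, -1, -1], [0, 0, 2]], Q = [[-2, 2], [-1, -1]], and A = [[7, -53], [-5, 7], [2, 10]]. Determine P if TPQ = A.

Isolating P: multiply by T⁻¹ from the left and Q⁻¹ from the right, so P = T⁻¹AQ⁻¹.
det T = -4; the adjugate gives T⁻¹ = [[1/2, 3/2, 3/2], [1/2, 1/2, 1], [0, 0, 1/2]].
det Q = 4; the adjugate gives Q⁻¹ = [[-1/4, -1/2], [1/4, -1/2]].
T⁻¹A = [[-1, -1], [3, -13], [1, 5]].
P = (T⁻¹A)Q⁻¹ = [[0, 1], [-4, 5], [1, -3]].

P = [[0, 1], [-4, 5], [1, -3]]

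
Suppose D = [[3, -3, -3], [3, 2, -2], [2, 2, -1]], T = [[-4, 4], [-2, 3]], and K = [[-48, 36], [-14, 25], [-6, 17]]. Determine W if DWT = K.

W = D⁻¹KT⁻¹ (apply D⁻¹ on the left and T⁻¹ on the right).
D has determinant 3; D⁻¹ = [[2/3, -3, 4], [-1/3, 1, -1], [2/3, -4, 5]].
det T = -4, so T⁻¹ = [[-3/4, 1], [-1/2, 1]].
D⁻¹K = [[-14, 17], [8, -4], [-6, 9]].
W = (D⁻¹K)T⁻¹ = [[2, 3], [-4, 4], [0, 3]].

W = [[2, 3], [-4, 4], [0, 3]]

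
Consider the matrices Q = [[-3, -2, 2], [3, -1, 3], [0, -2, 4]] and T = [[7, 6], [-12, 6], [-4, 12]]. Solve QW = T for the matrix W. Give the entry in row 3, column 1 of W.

-1

Left-multiplying both sides by Q⁻¹ gives W = Q⁻¹T.
Q has determinant 6; Q⁻¹ = [[1/3, 2/3, -2/3], [-2, -2, 5/2], [-1, -1, 3/2]].
W = Q⁻¹T = [[1/3, 2/3, -2/3], [-2, -2, 5/2], [-1, -1, 3/2]] · [[7, 6], [-12, 6], [-4, 12]] = [[-3, -2], [0, 6], [-1, 6]].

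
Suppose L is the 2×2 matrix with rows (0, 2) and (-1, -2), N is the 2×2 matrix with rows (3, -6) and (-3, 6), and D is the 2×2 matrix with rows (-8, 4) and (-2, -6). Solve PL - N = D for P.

P = [[4, 5], [5, 5]]

PL = D + N = [[-5, -2], [-5, 0]].
Right-multiplying both sides by L⁻¹ gives P = (D + N)L⁻¹.
det L = 2, so L⁻¹ = [[-1, -1], [1/2, 0]].
P = (D + N)L⁻¹ = [[4, 5], [5, 5]].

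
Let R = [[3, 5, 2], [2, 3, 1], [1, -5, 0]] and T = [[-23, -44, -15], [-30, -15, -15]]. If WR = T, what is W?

R is on the right of W, so right-multiply by R⁻¹: W = TR⁻¹.
det R = -6, so R⁻¹ = [[-5/6, 5/3, 1/6], [-1/6, 1/3, -1/6], [13/6, -10/3, 1/6]].
W = TR⁻¹ = [[-23, -44, -15], [-30, -15, -15]] · [[-5/6, 5/3, 1/6], [-1/6, 1/3, -1/6], [13/6, -10/3, 1/6]] = [[-6, -3, 1], [-5, -5, -5]].

W = [[-6, -3, 1], [-5, -5, -5]]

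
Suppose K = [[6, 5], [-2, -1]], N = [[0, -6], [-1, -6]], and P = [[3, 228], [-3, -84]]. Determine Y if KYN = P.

Y = [[-5, -3], [-1, 3]]

Isolating Y: multiply by K⁻¹ from the left and N⁻¹ from the right, so Y = K⁻¹PN⁻¹.
det K = 4, so K⁻¹ = [[-1/4, -5/4], [1/2, 3/2]].
det N = -6, so N⁻¹ = [[1, -1], [-1/6, 0]].
K⁻¹P = [[3, 48], [-3, -12]].
Y = (K⁻¹P)N⁻¹ = [[-5, -3], [-1, 3]].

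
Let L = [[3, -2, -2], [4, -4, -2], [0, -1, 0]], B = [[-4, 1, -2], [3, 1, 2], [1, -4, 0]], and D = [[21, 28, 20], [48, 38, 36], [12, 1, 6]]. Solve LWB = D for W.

W = [[3, 5, 0], [5, 2, 2], [-5, -4, -2]]

Left-multiply by L⁻¹ and right-multiply by B⁻¹: W = L⁻¹DB⁻¹.
det L = 2; the adjugate gives L⁻¹ = [[-1, 1, -2], [0, 0, -1], [-2, 3/2, -2]].
det B = -4, so B⁻¹ = [[-2, -2, -1], [-1/2, -1/2, -1/2], [13/4, 15/4, 7/4]].
L⁻¹D = [[3, 8, 4], [-12, -1, -6], [6, -1, 2]].
W = (L⁻¹D)B⁻¹ = [[3, 5, 0], [5, 2, 2], [-5, -4, -2]].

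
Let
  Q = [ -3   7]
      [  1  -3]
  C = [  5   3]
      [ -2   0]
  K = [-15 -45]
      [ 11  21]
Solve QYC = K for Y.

Y = [[-2, 3], [-3, -3]]

Isolating Y: multiply by Q⁻¹ from the left and C⁻¹ from the right, so Y = Q⁻¹KC⁻¹.
det Q = 2; the adjugate gives Q⁻¹ = [[-3/2, -7/2], [-1/2, -3/2]].
det C = 6; the adjugate gives C⁻¹ = [[0, -1/2], [1/3, 5/6]].
Q⁻¹K = [[-16, -6], [-9, -9]].
Y = (Q⁻¹K)C⁻¹ = [[-2, 3], [-3, -3]].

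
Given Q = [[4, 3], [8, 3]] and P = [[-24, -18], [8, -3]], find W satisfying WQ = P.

W = [[-6, 0], [-4, 3]]

Q is on the right of W, so right-multiply by Q⁻¹: W = PQ⁻¹.
det Q = -12, so Q⁻¹ = [[-1/4, 1/4], [2/3, -1/3]].
W = PQ⁻¹ = [[-24, -18], [8, -3]] · [[-1/4, 1/4], [2/3, -1/3]] = [[-6, 0], [-4, 3]].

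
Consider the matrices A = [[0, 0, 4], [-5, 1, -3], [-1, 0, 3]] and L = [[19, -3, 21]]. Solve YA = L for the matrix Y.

Right-multiplying both sides by A⁻¹ gives Y = LA⁻¹.
det A = 4, so A⁻¹ = [[3/4, 0, -1], [9/2, 1, -5], [1/4, 0, 0]].
Y = LA⁻¹ = [[19, -3, 21]] · [[3/4, 0, -1], [9/2, 1, -5], [1/4, 0, 0]] = [[6, -3, -4]].

Y = [[6, -3, -4]]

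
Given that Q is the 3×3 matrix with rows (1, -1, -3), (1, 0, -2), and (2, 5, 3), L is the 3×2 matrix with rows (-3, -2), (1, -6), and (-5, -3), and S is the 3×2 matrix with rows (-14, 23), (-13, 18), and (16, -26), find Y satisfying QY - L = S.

Y = [[-2, 4], [0, -5], [5, -4]]

QY = S + L = [[-17, 21], [-12, 12], [11, -29]].
Since Q multiplies Y on the left, Y = Q⁻¹(S + L).
Q has determinant 2; Q⁻¹ = [[5, -6, 1], [-7/2, 9/2, -1/2], [5/2, -7/2, 1/2]].
Y = Q⁻¹(S + L) = [[-2, 4], [0, -5], [5, -4]].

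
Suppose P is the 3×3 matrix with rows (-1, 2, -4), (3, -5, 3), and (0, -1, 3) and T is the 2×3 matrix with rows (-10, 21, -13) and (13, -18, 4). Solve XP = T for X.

Since P sits to the right of X, X = TP⁻¹.
P has determinant 6; P⁻¹ = [[-2, -1/3, -7/3], [-3/2, -1/2, -3/2], [-1/2, -1/6, -1/6]].
X = TP⁻¹ = [[-10, 21, -13], [13, -18, 4]] · [[-2, -1/3, -7/3], [-3/2, -1/2, -3/2], [-1/2, -1/6, -1/6]] = [[-5, -5, -6], [-1, 4, -4]].

X = [[-5, -5, -6], [-1, 4, -4]]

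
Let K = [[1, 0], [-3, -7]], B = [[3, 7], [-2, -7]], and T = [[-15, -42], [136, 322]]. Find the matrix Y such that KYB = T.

Left-multiply by K⁻¹ and right-multiply by B⁻¹: Y = K⁻¹TB⁻¹.
det K = -7, so K⁻¹ = [[1, 0], [-3/7, -1/7]].
det B = -7, so B⁻¹ = [[1, 1], [-2/7, -3/7]].
K⁻¹T = [[-15, -42], [-13, -28]].
Y = (K⁻¹T)B⁻¹ = [[-3, 3], [-5, -1]].

Y = [[-3, 3], [-5, -1]]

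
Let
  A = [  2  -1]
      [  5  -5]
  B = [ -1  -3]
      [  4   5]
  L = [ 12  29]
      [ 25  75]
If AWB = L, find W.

Left-multiply by A⁻¹ and right-multiply by B⁻¹: W = A⁻¹LB⁻¹.
A has determinant -5; A⁻¹ = [[1, -1/5], [1, -2/5]].
B has determinant 7; B⁻¹ = [[5/7, 3/7], [-4/7, -1/7]].
A⁻¹L = [[7, 14], [2, -1]].
W = (A⁻¹L)B⁻¹ = [[-3, 1], [2, 1]].

W = [[-3, 1], [2, 1]]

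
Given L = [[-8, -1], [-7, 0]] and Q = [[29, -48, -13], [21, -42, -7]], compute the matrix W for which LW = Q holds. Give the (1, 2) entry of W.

L is on the left of W, so left-multiply by L⁻¹: W = L⁻¹Q.
det L = -7; the adjugate gives L⁻¹ = [[0, -1/7], [-1, 8/7]].
W = L⁻¹Q = [[0, -1/7], [-1, 8/7]] · [[29, -48, -13], [21, -42, -7]] = [[-3, 6, 1], [-5, 0, 5]].

6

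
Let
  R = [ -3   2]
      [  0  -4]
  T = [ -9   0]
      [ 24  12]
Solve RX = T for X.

Left-multiplying both sides by R⁻¹ gives X = R⁻¹T.
R has determinant 12; R⁻¹ = [[-1/3, -1/6], [0, -1/4]].
X = R⁻¹T = [[-1/3, -1/6], [0, -1/4]] · [[-9, 0], [24, 12]] = [[-1, -2], [-6, -3]].

X = [[-1, -2], [-6, -3]]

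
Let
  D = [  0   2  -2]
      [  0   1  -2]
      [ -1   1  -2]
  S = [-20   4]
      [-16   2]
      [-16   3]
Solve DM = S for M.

Left-multiplying both sides by D⁻¹ gives M = D⁻¹S.
det D = 2; the adjugate gives D⁻¹ = [[0, 1, -1], [1, -1, 0], [1/2, -1, 0]].
M = D⁻¹S = [[0, 1, -1], [1, -1, 0], [1/2, -1, 0]] · [[-20, 4], [-16, 2], [-16, 3]] = [[0, -1], [-4, 2], [6, 0]].

M = [[0, -1], [-4, 2], [6, 0]]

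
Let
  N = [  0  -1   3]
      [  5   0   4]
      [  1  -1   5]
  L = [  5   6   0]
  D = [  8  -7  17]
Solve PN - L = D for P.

PN = D + L = [[13, -1, 17]].
Since N sits to the right of P, P = (D + L)N⁻¹.
det N = 6; the adjugate gives N⁻¹ = [[2/3, 1/3, -2/3], [-7/2, -1/2, 5/2], [-5/6, -1/6, 5/6]].
P = (D + L)N⁻¹ = [[-2, 2, 3]].

P = [[-2, 2, 3]]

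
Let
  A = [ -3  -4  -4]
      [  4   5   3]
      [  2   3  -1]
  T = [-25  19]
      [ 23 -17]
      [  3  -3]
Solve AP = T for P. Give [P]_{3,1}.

Left-multiplying both sides by A⁻¹ gives P = A⁻¹T.
A has determinant -6; A⁻¹ = [[7/3, 8/3, -4/3], [-5/3, -11/6, 7/6], [-1/3, -1/6, -1/6]].
P = A⁻¹T = [[7/3, 8/3, -4/3], [-5/3, -11/6, 7/6], [-1/3, -1/6, -1/6]] · [[-25, 19], [23, -17], [3, -3]] = [[-1, 3], [3, -4], [4, -3]].

4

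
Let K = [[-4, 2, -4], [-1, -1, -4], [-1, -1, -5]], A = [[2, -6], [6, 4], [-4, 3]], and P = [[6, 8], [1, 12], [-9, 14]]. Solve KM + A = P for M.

M = [[1, 1], [4, 3], [0, -3]]

KM = P − A = [[4, 14], [-5, 8], [-5, 11]].
Left-multiplying both sides by K⁻¹ gives M = K⁻¹(P − A).
K has determinant -6; K⁻¹ = [[-1/6, -7/3, 2], [1/6, -8/3, 2], [0, 1, -1]].
M = K⁻¹(P − A) = [[1, 1], [4, 3], [0, -3]].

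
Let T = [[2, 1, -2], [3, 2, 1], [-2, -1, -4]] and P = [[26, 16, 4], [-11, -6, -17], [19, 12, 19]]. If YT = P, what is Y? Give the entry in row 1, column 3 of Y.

-1

Since T sits to the right of Y, Y = PT⁻¹.
det T = -6; the adjugate gives T⁻¹ = [[7/6, -1, -5/6], [-5/3, 2, 4/3], [-1/6, 0, -1/6]].
Y = PT⁻¹ = [[26, 16, 4], [-11, -6, -17], [19, 12, 19]] · [[7/6, -1, -5/6], [-5/3, 2, 4/3], [-1/6, 0, -1/6]] = [[3, 6, -1], [0, -1, 4], [-1, 5, -3]].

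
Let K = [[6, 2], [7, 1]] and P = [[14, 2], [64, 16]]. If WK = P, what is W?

W = [[0, 2], [6, 4]]

K is on the right of W, so right-multiply by K⁻¹: W = PK⁻¹.
K has determinant -8; K⁻¹ = [[-1/8, 1/4], [7/8, -3/4]].
W = PK⁻¹ = [[14, 2], [64, 16]] · [[-1/8, 1/4], [7/8, -3/4]] = [[0, 2], [6, 4]].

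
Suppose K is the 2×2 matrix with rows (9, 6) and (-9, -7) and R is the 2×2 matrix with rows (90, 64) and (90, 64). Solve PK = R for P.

Right-multiplying both sides by K⁻¹ gives P = RK⁻¹.
K has determinant -9; K⁻¹ = [[7/9, 2/3], [-1, -1]].
P = RK⁻¹ = [[90, 64], [90, 64]] · [[7/9, 2/3], [-1, -1]] = [[6, -4], [6, -4]].

P = [[6, -4], [6, -4]]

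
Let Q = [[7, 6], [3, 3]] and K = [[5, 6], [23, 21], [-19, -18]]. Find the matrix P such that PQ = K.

Right-multiplying both sides by Q⁻¹ gives P = KQ⁻¹.
det Q = 3; the adjugate gives Q⁻¹ = [[1, -2], [-1, 7/3]].
P = KQ⁻¹ = [[5, 6], [23, 21], [-19, -18]] · [[1, -2], [-1, 7/3]] = [[-1, 4], [2, 3], [-1, -4]].

P = [[-1, 4], [2, 3], [-1, -4]]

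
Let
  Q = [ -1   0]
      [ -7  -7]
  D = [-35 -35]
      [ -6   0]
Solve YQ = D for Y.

Since Q sits to the right of Y, Y = DQ⁻¹.
Q has determinant 7; Q⁻¹ = [[-1, 0], [1, -1/7]].
Y = DQ⁻¹ = [[-35, -35], [-6, 0]] · [[-1, 0], [1, -1/7]] = [[0, 5], [6, 0]].

Y = [[0, 5], [6, 0]]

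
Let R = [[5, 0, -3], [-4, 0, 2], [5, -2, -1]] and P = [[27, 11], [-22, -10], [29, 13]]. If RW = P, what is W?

Since R multiplies W on the left, W = R⁻¹P.
det R = -4, so R⁻¹ = [[-1, -3/2, 0], [-3/2, -5/2, -1/2], [-2, -5/2, 0]].
W = R⁻¹P = [[-1, -3/2, 0], [-3/2, -5/2, -1/2], [-2, -5/2, 0]] · [[27, 11], [-22, -10], [29, 13]] = [[6, 4], [0, 2], [1, 3]].

W = [[6, 4], [0, 2], [1, 3]]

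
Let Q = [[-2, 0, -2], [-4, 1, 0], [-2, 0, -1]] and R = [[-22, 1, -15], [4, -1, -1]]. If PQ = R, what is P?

Q is on the right of P, so right-multiply by Q⁻¹: P = RQ⁻¹.
det Q = -2, so Q⁻¹ = [[1/2, 0, -1], [2, 1, -4], [-1, 0, 1]].
P = RQ⁻¹ = [[-22, 1, -15], [4, -1, -1]] · [[1/2, 0, -1], [2, 1, -4], [-1, 0, 1]] = [[6, 1, 3], [1, -1, -1]].

P = [[6, 1, 3], [1, -1, -1]]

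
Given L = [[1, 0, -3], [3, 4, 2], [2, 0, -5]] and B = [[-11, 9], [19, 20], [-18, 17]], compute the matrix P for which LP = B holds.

P = [[1, 6], [2, 1], [4, -1]]

L is on the left of P, so left-multiply by L⁻¹: P = L⁻¹B.
det L = 4, so L⁻¹ = [[-5, 0, 3], [19/4, 1/4, -11/4], [-2, 0, 1]].
P = L⁻¹B = [[-5, 0, 3], [19/4, 1/4, -11/4], [-2, 0, 1]] · [[-11, 9], [19, 20], [-18, 17]] = [[1, 6], [2, 1], [4, -1]].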